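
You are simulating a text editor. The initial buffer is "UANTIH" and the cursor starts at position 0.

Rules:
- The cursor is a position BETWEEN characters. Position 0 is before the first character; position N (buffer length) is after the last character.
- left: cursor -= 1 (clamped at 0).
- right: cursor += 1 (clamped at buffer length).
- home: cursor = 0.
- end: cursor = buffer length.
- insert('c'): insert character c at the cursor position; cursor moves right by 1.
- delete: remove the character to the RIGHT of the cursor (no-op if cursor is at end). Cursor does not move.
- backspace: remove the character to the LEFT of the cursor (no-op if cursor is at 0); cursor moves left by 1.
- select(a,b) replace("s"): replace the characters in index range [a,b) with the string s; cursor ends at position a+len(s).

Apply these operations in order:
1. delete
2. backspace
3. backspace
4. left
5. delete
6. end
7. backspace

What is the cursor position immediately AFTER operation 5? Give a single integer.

Answer: 0

Derivation:
After op 1 (delete): buf='ANTIH' cursor=0
After op 2 (backspace): buf='ANTIH' cursor=0
After op 3 (backspace): buf='ANTIH' cursor=0
After op 4 (left): buf='ANTIH' cursor=0
After op 5 (delete): buf='NTIH' cursor=0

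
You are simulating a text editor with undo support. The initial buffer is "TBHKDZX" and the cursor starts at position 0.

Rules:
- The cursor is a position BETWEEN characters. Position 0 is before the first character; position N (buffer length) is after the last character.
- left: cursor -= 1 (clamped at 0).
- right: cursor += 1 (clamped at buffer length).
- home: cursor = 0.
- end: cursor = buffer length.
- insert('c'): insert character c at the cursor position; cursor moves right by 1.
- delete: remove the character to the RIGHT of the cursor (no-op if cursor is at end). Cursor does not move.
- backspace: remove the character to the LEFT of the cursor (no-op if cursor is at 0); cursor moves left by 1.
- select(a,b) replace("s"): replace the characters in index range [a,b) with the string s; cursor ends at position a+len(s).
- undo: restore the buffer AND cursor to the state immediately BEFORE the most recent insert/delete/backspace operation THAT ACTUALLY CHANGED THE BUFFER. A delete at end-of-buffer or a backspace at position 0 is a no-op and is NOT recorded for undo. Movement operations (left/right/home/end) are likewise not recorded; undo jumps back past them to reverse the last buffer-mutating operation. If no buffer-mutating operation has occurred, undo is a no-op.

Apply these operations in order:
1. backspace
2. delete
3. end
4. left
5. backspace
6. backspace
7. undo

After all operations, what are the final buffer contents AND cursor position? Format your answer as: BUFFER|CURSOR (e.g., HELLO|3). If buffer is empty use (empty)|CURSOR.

Answer: BHKDX|4

Derivation:
After op 1 (backspace): buf='TBHKDZX' cursor=0
After op 2 (delete): buf='BHKDZX' cursor=0
After op 3 (end): buf='BHKDZX' cursor=6
After op 4 (left): buf='BHKDZX' cursor=5
After op 5 (backspace): buf='BHKDX' cursor=4
After op 6 (backspace): buf='BHKX' cursor=3
After op 7 (undo): buf='BHKDX' cursor=4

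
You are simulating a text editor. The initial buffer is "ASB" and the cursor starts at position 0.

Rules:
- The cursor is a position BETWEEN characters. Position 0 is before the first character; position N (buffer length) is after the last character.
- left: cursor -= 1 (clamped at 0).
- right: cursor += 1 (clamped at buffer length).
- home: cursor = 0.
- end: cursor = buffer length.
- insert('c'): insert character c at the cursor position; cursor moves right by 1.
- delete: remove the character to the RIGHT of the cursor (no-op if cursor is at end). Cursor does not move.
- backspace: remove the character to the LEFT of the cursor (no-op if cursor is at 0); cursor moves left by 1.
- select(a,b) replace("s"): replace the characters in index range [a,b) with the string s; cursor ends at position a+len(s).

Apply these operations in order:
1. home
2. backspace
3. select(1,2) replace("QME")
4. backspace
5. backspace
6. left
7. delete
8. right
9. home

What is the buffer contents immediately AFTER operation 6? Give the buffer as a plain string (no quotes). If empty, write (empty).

After op 1 (home): buf='ASB' cursor=0
After op 2 (backspace): buf='ASB' cursor=0
After op 3 (select(1,2) replace("QME")): buf='AQMEB' cursor=4
After op 4 (backspace): buf='AQMB' cursor=3
After op 5 (backspace): buf='AQB' cursor=2
After op 6 (left): buf='AQB' cursor=1

Answer: AQB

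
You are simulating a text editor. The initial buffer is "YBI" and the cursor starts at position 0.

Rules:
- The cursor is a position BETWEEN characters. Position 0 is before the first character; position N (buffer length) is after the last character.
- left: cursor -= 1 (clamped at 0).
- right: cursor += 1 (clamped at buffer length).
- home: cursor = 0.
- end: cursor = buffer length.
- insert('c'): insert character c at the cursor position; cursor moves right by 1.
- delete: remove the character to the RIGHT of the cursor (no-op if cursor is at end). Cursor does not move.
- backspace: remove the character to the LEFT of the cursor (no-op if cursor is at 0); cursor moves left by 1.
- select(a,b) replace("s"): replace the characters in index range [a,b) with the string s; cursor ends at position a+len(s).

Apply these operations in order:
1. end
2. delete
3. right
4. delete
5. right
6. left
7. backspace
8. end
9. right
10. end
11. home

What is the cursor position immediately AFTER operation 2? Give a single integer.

Answer: 3

Derivation:
After op 1 (end): buf='YBI' cursor=3
After op 2 (delete): buf='YBI' cursor=3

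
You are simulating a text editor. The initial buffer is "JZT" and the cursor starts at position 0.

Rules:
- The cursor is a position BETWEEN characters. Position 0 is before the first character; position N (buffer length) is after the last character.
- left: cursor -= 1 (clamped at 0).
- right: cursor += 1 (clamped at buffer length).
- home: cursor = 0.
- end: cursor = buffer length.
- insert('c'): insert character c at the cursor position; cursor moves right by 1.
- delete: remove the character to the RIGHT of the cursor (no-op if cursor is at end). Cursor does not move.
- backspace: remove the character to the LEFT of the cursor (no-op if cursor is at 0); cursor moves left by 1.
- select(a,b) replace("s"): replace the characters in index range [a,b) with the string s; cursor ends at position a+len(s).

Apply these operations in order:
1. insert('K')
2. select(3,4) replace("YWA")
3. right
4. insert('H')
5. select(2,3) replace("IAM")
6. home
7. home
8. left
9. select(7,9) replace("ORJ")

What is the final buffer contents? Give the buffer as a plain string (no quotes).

Answer: KJIAMYWORJ

Derivation:
After op 1 (insert('K')): buf='KJZT' cursor=1
After op 2 (select(3,4) replace("YWA")): buf='KJZYWA' cursor=6
After op 3 (right): buf='KJZYWA' cursor=6
After op 4 (insert('H')): buf='KJZYWAH' cursor=7
After op 5 (select(2,3) replace("IAM")): buf='KJIAMYWAH' cursor=5
After op 6 (home): buf='KJIAMYWAH' cursor=0
After op 7 (home): buf='KJIAMYWAH' cursor=0
After op 8 (left): buf='KJIAMYWAH' cursor=0
After op 9 (select(7,9) replace("ORJ")): buf='KJIAMYWORJ' cursor=10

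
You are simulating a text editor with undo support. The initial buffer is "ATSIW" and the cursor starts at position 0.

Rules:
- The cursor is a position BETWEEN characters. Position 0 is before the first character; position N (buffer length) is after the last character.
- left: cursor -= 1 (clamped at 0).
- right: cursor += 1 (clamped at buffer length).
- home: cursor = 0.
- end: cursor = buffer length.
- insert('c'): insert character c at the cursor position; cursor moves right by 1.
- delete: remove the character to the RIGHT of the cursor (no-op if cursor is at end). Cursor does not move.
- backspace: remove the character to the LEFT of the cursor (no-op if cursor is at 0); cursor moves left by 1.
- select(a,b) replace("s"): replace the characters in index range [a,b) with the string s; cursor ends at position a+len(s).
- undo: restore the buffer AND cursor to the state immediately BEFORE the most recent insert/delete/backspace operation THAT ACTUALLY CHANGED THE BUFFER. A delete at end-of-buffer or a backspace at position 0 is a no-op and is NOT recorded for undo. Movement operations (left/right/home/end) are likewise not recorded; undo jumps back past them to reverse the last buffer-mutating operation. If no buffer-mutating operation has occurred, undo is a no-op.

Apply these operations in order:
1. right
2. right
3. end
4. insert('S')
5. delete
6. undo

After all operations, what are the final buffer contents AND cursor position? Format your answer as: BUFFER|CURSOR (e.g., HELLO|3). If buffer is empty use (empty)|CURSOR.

After op 1 (right): buf='ATSIW' cursor=1
After op 2 (right): buf='ATSIW' cursor=2
After op 3 (end): buf='ATSIW' cursor=5
After op 4 (insert('S')): buf='ATSIWS' cursor=6
After op 5 (delete): buf='ATSIWS' cursor=6
After op 6 (undo): buf='ATSIW' cursor=5

Answer: ATSIW|5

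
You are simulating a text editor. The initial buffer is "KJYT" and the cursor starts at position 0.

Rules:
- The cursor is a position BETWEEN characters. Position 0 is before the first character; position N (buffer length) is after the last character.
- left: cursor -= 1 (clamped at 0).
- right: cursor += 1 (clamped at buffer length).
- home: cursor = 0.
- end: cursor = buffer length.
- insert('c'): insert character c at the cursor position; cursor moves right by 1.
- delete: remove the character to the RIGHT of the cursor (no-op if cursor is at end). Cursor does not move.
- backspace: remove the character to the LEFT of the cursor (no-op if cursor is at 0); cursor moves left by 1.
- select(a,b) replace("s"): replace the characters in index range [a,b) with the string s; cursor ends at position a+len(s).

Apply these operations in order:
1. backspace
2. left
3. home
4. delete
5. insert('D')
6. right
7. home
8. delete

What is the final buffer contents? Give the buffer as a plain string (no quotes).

After op 1 (backspace): buf='KJYT' cursor=0
After op 2 (left): buf='KJYT' cursor=0
After op 3 (home): buf='KJYT' cursor=0
After op 4 (delete): buf='JYT' cursor=0
After op 5 (insert('D')): buf='DJYT' cursor=1
After op 6 (right): buf='DJYT' cursor=2
After op 7 (home): buf='DJYT' cursor=0
After op 8 (delete): buf='JYT' cursor=0

Answer: JYT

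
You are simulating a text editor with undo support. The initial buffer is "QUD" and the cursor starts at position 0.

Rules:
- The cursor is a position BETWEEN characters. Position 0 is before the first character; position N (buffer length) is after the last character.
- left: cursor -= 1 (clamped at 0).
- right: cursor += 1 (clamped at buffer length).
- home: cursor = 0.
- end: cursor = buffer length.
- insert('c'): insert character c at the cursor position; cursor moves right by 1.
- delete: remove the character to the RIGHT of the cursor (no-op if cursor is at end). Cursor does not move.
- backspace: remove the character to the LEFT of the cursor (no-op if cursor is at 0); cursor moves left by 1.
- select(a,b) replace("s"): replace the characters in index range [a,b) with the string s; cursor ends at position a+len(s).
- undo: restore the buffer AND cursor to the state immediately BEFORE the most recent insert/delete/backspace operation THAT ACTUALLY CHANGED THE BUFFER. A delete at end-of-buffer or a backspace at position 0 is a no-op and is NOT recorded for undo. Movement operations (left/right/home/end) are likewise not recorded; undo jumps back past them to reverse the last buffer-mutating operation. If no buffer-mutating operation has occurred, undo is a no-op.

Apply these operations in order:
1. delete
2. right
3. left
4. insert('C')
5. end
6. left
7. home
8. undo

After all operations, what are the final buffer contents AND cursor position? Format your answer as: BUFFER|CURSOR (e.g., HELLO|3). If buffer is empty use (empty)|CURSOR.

Answer: UD|0

Derivation:
After op 1 (delete): buf='UD' cursor=0
After op 2 (right): buf='UD' cursor=1
After op 3 (left): buf='UD' cursor=0
After op 4 (insert('C')): buf='CUD' cursor=1
After op 5 (end): buf='CUD' cursor=3
After op 6 (left): buf='CUD' cursor=2
After op 7 (home): buf='CUD' cursor=0
After op 8 (undo): buf='UD' cursor=0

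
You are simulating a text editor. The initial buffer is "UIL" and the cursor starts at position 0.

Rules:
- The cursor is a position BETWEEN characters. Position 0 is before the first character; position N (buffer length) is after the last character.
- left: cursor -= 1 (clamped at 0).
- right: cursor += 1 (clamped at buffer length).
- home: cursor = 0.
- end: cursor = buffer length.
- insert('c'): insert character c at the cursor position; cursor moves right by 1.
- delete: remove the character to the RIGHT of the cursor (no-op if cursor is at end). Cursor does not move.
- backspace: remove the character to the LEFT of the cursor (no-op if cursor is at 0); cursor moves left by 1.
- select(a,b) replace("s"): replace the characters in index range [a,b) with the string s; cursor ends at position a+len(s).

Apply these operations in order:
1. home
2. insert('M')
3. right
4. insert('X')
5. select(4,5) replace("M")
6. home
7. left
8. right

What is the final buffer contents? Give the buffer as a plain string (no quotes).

After op 1 (home): buf='UIL' cursor=0
After op 2 (insert('M')): buf='MUIL' cursor=1
After op 3 (right): buf='MUIL' cursor=2
After op 4 (insert('X')): buf='MUXIL' cursor=3
After op 5 (select(4,5) replace("M")): buf='MUXIM' cursor=5
After op 6 (home): buf='MUXIM' cursor=0
After op 7 (left): buf='MUXIM' cursor=0
After op 8 (right): buf='MUXIM' cursor=1

Answer: MUXIM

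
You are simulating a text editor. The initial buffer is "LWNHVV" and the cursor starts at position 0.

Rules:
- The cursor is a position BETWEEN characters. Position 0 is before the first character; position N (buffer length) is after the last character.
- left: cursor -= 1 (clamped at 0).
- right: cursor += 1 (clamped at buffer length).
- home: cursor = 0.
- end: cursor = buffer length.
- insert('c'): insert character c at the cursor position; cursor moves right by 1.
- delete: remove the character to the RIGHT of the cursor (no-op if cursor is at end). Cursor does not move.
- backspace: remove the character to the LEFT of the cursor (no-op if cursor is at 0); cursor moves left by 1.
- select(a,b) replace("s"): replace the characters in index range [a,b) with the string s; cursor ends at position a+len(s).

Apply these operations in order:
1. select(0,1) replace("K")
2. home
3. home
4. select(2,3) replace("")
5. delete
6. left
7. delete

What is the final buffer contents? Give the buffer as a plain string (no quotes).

Answer: KVV

Derivation:
After op 1 (select(0,1) replace("K")): buf='KWNHVV' cursor=1
After op 2 (home): buf='KWNHVV' cursor=0
After op 3 (home): buf='KWNHVV' cursor=0
After op 4 (select(2,3) replace("")): buf='KWHVV' cursor=2
After op 5 (delete): buf='KWVV' cursor=2
After op 6 (left): buf='KWVV' cursor=1
After op 7 (delete): buf='KVV' cursor=1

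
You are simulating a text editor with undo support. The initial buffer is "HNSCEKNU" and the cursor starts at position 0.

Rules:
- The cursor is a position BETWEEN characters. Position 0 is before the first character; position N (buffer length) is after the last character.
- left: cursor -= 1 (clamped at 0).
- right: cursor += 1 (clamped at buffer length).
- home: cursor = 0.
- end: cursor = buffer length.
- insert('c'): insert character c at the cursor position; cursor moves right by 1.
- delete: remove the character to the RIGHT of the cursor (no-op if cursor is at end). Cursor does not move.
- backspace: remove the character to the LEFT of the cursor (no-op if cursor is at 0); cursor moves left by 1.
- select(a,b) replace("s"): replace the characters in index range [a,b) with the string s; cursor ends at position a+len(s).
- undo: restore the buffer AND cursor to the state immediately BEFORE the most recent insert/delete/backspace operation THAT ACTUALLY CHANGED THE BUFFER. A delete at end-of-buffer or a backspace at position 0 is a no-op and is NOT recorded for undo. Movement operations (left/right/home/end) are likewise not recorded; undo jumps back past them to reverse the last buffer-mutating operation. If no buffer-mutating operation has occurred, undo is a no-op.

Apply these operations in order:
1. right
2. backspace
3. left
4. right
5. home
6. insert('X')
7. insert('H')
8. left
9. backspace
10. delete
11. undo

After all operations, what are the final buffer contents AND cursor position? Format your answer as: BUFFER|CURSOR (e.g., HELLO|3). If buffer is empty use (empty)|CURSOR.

After op 1 (right): buf='HNSCEKNU' cursor=1
After op 2 (backspace): buf='NSCEKNU' cursor=0
After op 3 (left): buf='NSCEKNU' cursor=0
After op 4 (right): buf='NSCEKNU' cursor=1
After op 5 (home): buf='NSCEKNU' cursor=0
After op 6 (insert('X')): buf='XNSCEKNU' cursor=1
After op 7 (insert('H')): buf='XHNSCEKNU' cursor=2
After op 8 (left): buf='XHNSCEKNU' cursor=1
After op 9 (backspace): buf='HNSCEKNU' cursor=0
After op 10 (delete): buf='NSCEKNU' cursor=0
After op 11 (undo): buf='HNSCEKNU' cursor=0

Answer: HNSCEKNU|0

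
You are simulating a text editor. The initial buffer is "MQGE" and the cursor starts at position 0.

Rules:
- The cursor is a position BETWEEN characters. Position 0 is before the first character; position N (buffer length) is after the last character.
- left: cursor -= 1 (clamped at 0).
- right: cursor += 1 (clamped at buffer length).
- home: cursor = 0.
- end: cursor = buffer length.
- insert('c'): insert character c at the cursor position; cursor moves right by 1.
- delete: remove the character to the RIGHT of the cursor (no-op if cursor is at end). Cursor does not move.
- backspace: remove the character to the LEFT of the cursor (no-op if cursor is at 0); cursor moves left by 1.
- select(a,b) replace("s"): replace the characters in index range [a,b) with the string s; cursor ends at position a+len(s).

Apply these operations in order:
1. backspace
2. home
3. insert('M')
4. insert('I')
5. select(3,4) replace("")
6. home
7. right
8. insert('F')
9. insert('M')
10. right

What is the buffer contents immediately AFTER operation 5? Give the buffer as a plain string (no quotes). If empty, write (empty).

Answer: MIMGE

Derivation:
After op 1 (backspace): buf='MQGE' cursor=0
After op 2 (home): buf='MQGE' cursor=0
After op 3 (insert('M')): buf='MMQGE' cursor=1
After op 4 (insert('I')): buf='MIMQGE' cursor=2
After op 5 (select(3,4) replace("")): buf='MIMGE' cursor=3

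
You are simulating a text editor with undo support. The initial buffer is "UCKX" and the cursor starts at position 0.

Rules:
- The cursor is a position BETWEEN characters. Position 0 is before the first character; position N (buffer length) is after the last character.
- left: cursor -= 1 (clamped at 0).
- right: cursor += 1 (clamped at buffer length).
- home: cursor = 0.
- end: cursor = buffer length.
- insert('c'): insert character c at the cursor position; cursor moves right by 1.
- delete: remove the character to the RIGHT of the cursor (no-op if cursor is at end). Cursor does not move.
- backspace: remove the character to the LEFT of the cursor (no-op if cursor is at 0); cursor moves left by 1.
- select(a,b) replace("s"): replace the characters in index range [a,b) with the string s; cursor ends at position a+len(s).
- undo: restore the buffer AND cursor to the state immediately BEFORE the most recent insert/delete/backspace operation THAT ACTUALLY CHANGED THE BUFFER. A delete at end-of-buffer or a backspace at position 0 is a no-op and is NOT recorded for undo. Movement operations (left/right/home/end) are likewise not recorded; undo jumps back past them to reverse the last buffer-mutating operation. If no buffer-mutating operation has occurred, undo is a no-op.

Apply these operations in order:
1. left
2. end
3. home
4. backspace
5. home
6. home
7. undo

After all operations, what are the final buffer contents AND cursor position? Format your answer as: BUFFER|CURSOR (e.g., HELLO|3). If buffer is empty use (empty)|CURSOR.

Answer: UCKX|0

Derivation:
After op 1 (left): buf='UCKX' cursor=0
After op 2 (end): buf='UCKX' cursor=4
After op 3 (home): buf='UCKX' cursor=0
After op 4 (backspace): buf='UCKX' cursor=0
After op 5 (home): buf='UCKX' cursor=0
After op 6 (home): buf='UCKX' cursor=0
After op 7 (undo): buf='UCKX' cursor=0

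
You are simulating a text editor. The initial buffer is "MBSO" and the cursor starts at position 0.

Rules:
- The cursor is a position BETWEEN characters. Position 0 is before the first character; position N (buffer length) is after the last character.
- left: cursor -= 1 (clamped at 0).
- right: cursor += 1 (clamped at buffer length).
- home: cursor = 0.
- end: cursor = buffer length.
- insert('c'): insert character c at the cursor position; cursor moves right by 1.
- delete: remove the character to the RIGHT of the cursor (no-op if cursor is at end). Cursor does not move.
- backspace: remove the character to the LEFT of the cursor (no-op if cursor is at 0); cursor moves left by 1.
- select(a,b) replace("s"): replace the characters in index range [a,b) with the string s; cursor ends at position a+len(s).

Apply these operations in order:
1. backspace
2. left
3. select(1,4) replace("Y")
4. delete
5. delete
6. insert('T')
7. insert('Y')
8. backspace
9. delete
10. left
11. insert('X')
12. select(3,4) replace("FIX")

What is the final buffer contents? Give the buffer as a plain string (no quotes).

Answer: MYXFIX

Derivation:
After op 1 (backspace): buf='MBSO' cursor=0
After op 2 (left): buf='MBSO' cursor=0
After op 3 (select(1,4) replace("Y")): buf='MY' cursor=2
After op 4 (delete): buf='MY' cursor=2
After op 5 (delete): buf='MY' cursor=2
After op 6 (insert('T')): buf='MYT' cursor=3
After op 7 (insert('Y')): buf='MYTY' cursor=4
After op 8 (backspace): buf='MYT' cursor=3
After op 9 (delete): buf='MYT' cursor=3
After op 10 (left): buf='MYT' cursor=2
After op 11 (insert('X')): buf='MYXT' cursor=3
After op 12 (select(3,4) replace("FIX")): buf='MYXFIX' cursor=6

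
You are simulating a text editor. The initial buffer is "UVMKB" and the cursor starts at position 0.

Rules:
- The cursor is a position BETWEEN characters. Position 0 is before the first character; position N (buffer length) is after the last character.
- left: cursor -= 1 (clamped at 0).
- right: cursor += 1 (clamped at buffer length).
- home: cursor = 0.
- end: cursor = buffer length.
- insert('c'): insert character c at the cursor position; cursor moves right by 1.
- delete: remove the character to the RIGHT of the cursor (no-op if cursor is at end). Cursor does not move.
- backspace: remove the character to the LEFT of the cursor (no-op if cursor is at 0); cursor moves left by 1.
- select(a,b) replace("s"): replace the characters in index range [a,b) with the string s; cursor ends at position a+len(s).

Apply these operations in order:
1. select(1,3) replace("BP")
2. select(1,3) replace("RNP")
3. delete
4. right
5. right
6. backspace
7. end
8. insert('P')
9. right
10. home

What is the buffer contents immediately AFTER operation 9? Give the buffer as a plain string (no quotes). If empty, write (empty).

Answer: URNPP

Derivation:
After op 1 (select(1,3) replace("BP")): buf='UBPKB' cursor=3
After op 2 (select(1,3) replace("RNP")): buf='URNPKB' cursor=4
After op 3 (delete): buf='URNPB' cursor=4
After op 4 (right): buf='URNPB' cursor=5
After op 5 (right): buf='URNPB' cursor=5
After op 6 (backspace): buf='URNP' cursor=4
After op 7 (end): buf='URNP' cursor=4
After op 8 (insert('P')): buf='URNPP' cursor=5
After op 9 (right): buf='URNPP' cursor=5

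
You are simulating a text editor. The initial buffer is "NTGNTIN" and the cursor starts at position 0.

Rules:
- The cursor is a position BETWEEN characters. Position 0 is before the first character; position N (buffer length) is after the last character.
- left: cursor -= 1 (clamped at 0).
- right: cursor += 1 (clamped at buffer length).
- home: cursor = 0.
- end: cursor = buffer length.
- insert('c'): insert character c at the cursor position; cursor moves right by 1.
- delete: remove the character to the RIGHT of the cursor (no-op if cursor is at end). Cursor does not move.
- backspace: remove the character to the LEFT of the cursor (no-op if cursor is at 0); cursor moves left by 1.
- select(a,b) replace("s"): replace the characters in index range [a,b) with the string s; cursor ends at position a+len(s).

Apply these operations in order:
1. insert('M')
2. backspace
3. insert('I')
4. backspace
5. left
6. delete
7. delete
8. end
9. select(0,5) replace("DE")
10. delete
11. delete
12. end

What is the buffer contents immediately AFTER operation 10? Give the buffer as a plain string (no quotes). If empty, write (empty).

After op 1 (insert('M')): buf='MNTGNTIN' cursor=1
After op 2 (backspace): buf='NTGNTIN' cursor=0
After op 3 (insert('I')): buf='INTGNTIN' cursor=1
After op 4 (backspace): buf='NTGNTIN' cursor=0
After op 5 (left): buf='NTGNTIN' cursor=0
After op 6 (delete): buf='TGNTIN' cursor=0
After op 7 (delete): buf='GNTIN' cursor=0
After op 8 (end): buf='GNTIN' cursor=5
After op 9 (select(0,5) replace("DE")): buf='DE' cursor=2
After op 10 (delete): buf='DE' cursor=2

Answer: DE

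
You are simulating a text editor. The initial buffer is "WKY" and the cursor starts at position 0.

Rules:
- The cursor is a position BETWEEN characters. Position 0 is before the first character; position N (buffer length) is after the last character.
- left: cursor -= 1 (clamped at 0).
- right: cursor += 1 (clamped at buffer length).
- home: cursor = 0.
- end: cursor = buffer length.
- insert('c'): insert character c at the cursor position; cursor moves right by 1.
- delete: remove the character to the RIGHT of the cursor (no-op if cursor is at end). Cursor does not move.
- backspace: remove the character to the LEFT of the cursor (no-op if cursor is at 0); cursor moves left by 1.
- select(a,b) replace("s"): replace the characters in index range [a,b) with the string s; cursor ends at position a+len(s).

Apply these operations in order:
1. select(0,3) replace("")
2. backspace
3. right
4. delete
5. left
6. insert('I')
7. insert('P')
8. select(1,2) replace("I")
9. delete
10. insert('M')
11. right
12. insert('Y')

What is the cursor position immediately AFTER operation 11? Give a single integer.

After op 1 (select(0,3) replace("")): buf='(empty)' cursor=0
After op 2 (backspace): buf='(empty)' cursor=0
After op 3 (right): buf='(empty)' cursor=0
After op 4 (delete): buf='(empty)' cursor=0
After op 5 (left): buf='(empty)' cursor=0
After op 6 (insert('I')): buf='I' cursor=1
After op 7 (insert('P')): buf='IP' cursor=2
After op 8 (select(1,2) replace("I")): buf='II' cursor=2
After op 9 (delete): buf='II' cursor=2
After op 10 (insert('M')): buf='IIM' cursor=3
After op 11 (right): buf='IIM' cursor=3

Answer: 3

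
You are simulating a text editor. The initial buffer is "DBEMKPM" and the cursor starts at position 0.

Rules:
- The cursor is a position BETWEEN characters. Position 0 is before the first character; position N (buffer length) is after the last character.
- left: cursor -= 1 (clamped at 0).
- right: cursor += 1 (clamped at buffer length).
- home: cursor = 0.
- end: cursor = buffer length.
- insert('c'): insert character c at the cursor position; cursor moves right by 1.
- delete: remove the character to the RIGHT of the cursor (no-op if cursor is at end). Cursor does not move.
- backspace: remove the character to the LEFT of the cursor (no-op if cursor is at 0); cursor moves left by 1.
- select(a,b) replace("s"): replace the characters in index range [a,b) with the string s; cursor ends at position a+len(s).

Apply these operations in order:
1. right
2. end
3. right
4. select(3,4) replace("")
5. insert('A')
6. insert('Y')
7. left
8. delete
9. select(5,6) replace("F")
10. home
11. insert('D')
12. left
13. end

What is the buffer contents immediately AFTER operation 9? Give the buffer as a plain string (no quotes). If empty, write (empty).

After op 1 (right): buf='DBEMKPM' cursor=1
After op 2 (end): buf='DBEMKPM' cursor=7
After op 3 (right): buf='DBEMKPM' cursor=7
After op 4 (select(3,4) replace("")): buf='DBEKPM' cursor=3
After op 5 (insert('A')): buf='DBEAKPM' cursor=4
After op 6 (insert('Y')): buf='DBEAYKPM' cursor=5
After op 7 (left): buf='DBEAYKPM' cursor=4
After op 8 (delete): buf='DBEAKPM' cursor=4
After op 9 (select(5,6) replace("F")): buf='DBEAKFM' cursor=6

Answer: DBEAKFM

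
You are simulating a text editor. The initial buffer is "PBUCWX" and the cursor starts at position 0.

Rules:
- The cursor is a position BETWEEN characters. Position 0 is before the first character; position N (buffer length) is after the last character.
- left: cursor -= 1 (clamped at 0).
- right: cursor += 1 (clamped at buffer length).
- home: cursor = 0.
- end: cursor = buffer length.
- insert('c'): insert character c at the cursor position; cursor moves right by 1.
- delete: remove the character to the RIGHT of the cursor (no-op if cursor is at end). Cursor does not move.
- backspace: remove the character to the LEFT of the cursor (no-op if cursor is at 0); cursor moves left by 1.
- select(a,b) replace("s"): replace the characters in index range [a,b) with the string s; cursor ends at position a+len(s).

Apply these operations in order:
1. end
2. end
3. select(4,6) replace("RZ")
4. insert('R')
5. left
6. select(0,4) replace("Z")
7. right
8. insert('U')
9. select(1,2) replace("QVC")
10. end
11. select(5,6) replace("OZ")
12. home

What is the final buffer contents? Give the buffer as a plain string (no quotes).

After op 1 (end): buf='PBUCWX' cursor=6
After op 2 (end): buf='PBUCWX' cursor=6
After op 3 (select(4,6) replace("RZ")): buf='PBUCRZ' cursor=6
After op 4 (insert('R')): buf='PBUCRZR' cursor=7
After op 5 (left): buf='PBUCRZR' cursor=6
After op 6 (select(0,4) replace("Z")): buf='ZRZR' cursor=1
After op 7 (right): buf='ZRZR' cursor=2
After op 8 (insert('U')): buf='ZRUZR' cursor=3
After op 9 (select(1,2) replace("QVC")): buf='ZQVCUZR' cursor=4
After op 10 (end): buf='ZQVCUZR' cursor=7
After op 11 (select(5,6) replace("OZ")): buf='ZQVCUOZR' cursor=7
After op 12 (home): buf='ZQVCUOZR' cursor=0

Answer: ZQVCUOZR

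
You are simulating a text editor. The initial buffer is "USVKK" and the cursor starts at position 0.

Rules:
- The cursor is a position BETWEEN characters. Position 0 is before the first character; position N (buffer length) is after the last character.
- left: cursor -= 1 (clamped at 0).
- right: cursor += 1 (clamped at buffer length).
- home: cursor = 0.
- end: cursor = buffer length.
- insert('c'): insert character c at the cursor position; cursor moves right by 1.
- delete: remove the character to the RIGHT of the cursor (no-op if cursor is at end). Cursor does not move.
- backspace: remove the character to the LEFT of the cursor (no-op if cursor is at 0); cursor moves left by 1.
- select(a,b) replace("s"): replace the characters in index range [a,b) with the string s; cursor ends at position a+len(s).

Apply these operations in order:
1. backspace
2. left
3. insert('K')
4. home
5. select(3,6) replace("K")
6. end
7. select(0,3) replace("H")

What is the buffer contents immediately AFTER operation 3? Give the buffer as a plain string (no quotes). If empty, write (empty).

Answer: KUSVKK

Derivation:
After op 1 (backspace): buf='USVKK' cursor=0
After op 2 (left): buf='USVKK' cursor=0
After op 3 (insert('K')): buf='KUSVKK' cursor=1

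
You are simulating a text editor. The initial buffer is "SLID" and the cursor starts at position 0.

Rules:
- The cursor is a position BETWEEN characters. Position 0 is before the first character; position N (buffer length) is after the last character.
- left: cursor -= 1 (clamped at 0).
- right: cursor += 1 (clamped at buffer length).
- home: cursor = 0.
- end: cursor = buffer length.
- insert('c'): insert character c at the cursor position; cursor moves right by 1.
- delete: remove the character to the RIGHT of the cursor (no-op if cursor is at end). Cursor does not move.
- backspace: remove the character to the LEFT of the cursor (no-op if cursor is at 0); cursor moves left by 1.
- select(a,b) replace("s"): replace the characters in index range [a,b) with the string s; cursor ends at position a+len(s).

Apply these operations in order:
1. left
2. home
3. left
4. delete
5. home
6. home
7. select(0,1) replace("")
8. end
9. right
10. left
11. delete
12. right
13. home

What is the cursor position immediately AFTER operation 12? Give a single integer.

After op 1 (left): buf='SLID' cursor=0
After op 2 (home): buf='SLID' cursor=0
After op 3 (left): buf='SLID' cursor=0
After op 4 (delete): buf='LID' cursor=0
After op 5 (home): buf='LID' cursor=0
After op 6 (home): buf='LID' cursor=0
After op 7 (select(0,1) replace("")): buf='ID' cursor=0
After op 8 (end): buf='ID' cursor=2
After op 9 (right): buf='ID' cursor=2
After op 10 (left): buf='ID' cursor=1
After op 11 (delete): buf='I' cursor=1
After op 12 (right): buf='I' cursor=1

Answer: 1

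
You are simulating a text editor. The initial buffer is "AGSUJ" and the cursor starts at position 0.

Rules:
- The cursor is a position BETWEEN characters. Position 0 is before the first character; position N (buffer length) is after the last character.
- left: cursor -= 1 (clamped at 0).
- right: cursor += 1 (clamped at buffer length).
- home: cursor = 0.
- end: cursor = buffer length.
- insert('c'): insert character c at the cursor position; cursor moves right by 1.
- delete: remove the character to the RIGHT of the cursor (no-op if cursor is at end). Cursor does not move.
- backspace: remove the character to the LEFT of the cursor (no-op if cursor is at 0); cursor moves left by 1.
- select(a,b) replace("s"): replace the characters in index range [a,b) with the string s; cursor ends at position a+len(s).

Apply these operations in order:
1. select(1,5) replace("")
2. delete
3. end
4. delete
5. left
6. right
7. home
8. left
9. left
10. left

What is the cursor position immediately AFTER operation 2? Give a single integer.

After op 1 (select(1,5) replace("")): buf='A' cursor=1
After op 2 (delete): buf='A' cursor=1

Answer: 1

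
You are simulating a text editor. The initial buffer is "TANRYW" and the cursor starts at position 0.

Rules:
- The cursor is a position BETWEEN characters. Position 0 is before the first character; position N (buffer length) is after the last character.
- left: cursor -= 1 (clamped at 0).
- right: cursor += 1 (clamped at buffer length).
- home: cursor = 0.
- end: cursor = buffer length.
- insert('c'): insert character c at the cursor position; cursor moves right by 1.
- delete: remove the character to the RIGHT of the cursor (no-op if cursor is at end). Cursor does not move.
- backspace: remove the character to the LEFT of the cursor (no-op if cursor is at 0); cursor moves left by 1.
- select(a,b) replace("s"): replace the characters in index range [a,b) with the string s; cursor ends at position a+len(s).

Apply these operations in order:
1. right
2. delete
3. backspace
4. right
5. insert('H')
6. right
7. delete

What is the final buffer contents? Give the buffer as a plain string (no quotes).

Answer: NHRW

Derivation:
After op 1 (right): buf='TANRYW' cursor=1
After op 2 (delete): buf='TNRYW' cursor=1
After op 3 (backspace): buf='NRYW' cursor=0
After op 4 (right): buf='NRYW' cursor=1
After op 5 (insert('H')): buf='NHRYW' cursor=2
After op 6 (right): buf='NHRYW' cursor=3
After op 7 (delete): buf='NHRW' cursor=3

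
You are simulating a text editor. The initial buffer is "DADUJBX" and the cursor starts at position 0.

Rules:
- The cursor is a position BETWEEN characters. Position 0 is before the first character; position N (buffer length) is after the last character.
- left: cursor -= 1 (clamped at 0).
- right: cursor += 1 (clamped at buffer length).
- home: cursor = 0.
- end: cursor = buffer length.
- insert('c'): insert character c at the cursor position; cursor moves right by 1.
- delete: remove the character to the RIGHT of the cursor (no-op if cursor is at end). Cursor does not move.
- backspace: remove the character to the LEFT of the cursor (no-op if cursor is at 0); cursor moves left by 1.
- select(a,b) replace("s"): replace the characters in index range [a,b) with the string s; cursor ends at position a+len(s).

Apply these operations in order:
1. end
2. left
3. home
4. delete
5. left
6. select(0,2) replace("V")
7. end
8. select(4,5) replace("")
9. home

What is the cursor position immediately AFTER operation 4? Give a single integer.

After op 1 (end): buf='DADUJBX' cursor=7
After op 2 (left): buf='DADUJBX' cursor=6
After op 3 (home): buf='DADUJBX' cursor=0
After op 4 (delete): buf='ADUJBX' cursor=0

Answer: 0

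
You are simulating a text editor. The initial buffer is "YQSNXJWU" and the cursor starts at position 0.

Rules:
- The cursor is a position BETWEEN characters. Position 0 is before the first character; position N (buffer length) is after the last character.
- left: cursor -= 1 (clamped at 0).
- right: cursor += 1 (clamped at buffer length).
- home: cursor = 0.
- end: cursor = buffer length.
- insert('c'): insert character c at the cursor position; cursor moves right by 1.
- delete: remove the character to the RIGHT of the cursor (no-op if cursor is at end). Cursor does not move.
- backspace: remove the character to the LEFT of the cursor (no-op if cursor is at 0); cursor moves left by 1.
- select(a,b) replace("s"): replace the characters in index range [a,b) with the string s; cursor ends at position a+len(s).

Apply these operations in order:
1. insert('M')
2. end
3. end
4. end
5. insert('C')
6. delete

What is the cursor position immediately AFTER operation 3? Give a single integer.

Answer: 9

Derivation:
After op 1 (insert('M')): buf='MYQSNXJWU' cursor=1
After op 2 (end): buf='MYQSNXJWU' cursor=9
After op 3 (end): buf='MYQSNXJWU' cursor=9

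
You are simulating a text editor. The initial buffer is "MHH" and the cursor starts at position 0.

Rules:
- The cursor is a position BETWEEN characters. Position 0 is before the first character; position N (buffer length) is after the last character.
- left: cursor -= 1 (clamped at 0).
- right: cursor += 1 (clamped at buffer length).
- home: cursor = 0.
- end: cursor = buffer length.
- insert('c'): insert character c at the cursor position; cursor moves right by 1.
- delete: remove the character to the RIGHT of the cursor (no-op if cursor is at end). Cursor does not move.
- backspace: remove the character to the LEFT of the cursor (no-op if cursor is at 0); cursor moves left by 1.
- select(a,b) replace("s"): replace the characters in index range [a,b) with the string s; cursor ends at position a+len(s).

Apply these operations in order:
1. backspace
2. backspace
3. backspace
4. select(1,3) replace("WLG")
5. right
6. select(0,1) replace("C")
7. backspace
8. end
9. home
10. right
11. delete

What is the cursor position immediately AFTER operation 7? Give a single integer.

After op 1 (backspace): buf='MHH' cursor=0
After op 2 (backspace): buf='MHH' cursor=0
After op 3 (backspace): buf='MHH' cursor=0
After op 4 (select(1,3) replace("WLG")): buf='MWLG' cursor=4
After op 5 (right): buf='MWLG' cursor=4
After op 6 (select(0,1) replace("C")): buf='CWLG' cursor=1
After op 7 (backspace): buf='WLG' cursor=0

Answer: 0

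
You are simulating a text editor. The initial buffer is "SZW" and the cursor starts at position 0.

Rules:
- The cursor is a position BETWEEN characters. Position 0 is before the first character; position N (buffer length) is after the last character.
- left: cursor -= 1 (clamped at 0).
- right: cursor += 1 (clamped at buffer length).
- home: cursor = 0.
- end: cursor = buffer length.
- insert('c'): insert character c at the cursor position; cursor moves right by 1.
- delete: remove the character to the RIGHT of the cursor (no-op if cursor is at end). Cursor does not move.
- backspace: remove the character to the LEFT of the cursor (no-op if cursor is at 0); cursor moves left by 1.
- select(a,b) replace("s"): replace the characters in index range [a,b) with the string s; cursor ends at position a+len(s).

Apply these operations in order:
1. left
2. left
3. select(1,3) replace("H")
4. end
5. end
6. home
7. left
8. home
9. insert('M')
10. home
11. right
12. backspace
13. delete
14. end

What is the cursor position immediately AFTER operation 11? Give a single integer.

After op 1 (left): buf='SZW' cursor=0
After op 2 (left): buf='SZW' cursor=0
After op 3 (select(1,3) replace("H")): buf='SH' cursor=2
After op 4 (end): buf='SH' cursor=2
After op 5 (end): buf='SH' cursor=2
After op 6 (home): buf='SH' cursor=0
After op 7 (left): buf='SH' cursor=0
After op 8 (home): buf='SH' cursor=0
After op 9 (insert('M')): buf='MSH' cursor=1
After op 10 (home): buf='MSH' cursor=0
After op 11 (right): buf='MSH' cursor=1

Answer: 1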